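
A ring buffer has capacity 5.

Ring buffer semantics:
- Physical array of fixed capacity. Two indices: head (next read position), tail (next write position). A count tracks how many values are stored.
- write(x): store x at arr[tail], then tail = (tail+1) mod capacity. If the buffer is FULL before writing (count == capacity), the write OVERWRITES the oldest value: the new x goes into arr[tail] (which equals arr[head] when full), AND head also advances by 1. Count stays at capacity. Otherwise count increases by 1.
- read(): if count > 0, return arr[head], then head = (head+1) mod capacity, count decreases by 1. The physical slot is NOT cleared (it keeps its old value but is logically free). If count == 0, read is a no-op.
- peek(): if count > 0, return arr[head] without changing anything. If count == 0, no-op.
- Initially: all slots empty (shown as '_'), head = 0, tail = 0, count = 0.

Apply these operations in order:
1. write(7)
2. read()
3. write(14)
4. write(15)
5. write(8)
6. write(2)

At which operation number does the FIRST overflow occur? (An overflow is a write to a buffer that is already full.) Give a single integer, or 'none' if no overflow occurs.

Answer: none

Derivation:
After op 1 (write(7)): arr=[7 _ _ _ _] head=0 tail=1 count=1
After op 2 (read()): arr=[7 _ _ _ _] head=1 tail=1 count=0
After op 3 (write(14)): arr=[7 14 _ _ _] head=1 tail=2 count=1
After op 4 (write(15)): arr=[7 14 15 _ _] head=1 tail=3 count=2
After op 5 (write(8)): arr=[7 14 15 8 _] head=1 tail=4 count=3
After op 6 (write(2)): arr=[7 14 15 8 2] head=1 tail=0 count=4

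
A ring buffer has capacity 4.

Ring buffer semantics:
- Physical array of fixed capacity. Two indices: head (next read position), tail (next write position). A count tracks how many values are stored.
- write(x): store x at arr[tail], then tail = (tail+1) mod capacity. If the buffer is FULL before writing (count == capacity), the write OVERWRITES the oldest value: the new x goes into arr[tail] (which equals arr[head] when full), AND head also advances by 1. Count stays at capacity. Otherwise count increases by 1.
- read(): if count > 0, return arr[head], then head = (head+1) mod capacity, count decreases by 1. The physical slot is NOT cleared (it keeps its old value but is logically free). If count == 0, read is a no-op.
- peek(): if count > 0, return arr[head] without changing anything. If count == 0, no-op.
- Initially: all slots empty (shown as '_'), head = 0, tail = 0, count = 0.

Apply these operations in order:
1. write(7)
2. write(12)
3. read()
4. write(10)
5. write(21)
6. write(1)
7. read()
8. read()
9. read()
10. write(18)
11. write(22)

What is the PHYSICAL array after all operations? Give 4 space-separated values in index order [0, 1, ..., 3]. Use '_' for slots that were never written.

After op 1 (write(7)): arr=[7 _ _ _] head=0 tail=1 count=1
After op 2 (write(12)): arr=[7 12 _ _] head=0 tail=2 count=2
After op 3 (read()): arr=[7 12 _ _] head=1 tail=2 count=1
After op 4 (write(10)): arr=[7 12 10 _] head=1 tail=3 count=2
After op 5 (write(21)): arr=[7 12 10 21] head=1 tail=0 count=3
After op 6 (write(1)): arr=[1 12 10 21] head=1 tail=1 count=4
After op 7 (read()): arr=[1 12 10 21] head=2 tail=1 count=3
After op 8 (read()): arr=[1 12 10 21] head=3 tail=1 count=2
After op 9 (read()): arr=[1 12 10 21] head=0 tail=1 count=1
After op 10 (write(18)): arr=[1 18 10 21] head=0 tail=2 count=2
After op 11 (write(22)): arr=[1 18 22 21] head=0 tail=3 count=3

Answer: 1 18 22 21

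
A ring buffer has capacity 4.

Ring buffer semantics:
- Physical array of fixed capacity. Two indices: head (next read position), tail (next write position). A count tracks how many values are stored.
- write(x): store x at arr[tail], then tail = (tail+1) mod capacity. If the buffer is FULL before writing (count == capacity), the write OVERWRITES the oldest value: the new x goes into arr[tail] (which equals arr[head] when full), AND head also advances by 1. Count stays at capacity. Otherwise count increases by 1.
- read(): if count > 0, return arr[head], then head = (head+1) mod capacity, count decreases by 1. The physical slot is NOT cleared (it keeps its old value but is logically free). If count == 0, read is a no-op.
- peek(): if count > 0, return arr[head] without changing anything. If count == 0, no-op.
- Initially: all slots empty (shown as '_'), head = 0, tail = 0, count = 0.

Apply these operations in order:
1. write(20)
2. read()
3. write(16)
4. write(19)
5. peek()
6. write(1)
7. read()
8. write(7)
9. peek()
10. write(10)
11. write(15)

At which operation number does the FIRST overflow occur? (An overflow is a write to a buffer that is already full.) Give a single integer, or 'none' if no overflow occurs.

Answer: 11

Derivation:
After op 1 (write(20)): arr=[20 _ _ _] head=0 tail=1 count=1
After op 2 (read()): arr=[20 _ _ _] head=1 tail=1 count=0
After op 3 (write(16)): arr=[20 16 _ _] head=1 tail=2 count=1
After op 4 (write(19)): arr=[20 16 19 _] head=1 tail=3 count=2
After op 5 (peek()): arr=[20 16 19 _] head=1 tail=3 count=2
After op 6 (write(1)): arr=[20 16 19 1] head=1 tail=0 count=3
After op 7 (read()): arr=[20 16 19 1] head=2 tail=0 count=2
After op 8 (write(7)): arr=[7 16 19 1] head=2 tail=1 count=3
After op 9 (peek()): arr=[7 16 19 1] head=2 tail=1 count=3
After op 10 (write(10)): arr=[7 10 19 1] head=2 tail=2 count=4
After op 11 (write(15)): arr=[7 10 15 1] head=3 tail=3 count=4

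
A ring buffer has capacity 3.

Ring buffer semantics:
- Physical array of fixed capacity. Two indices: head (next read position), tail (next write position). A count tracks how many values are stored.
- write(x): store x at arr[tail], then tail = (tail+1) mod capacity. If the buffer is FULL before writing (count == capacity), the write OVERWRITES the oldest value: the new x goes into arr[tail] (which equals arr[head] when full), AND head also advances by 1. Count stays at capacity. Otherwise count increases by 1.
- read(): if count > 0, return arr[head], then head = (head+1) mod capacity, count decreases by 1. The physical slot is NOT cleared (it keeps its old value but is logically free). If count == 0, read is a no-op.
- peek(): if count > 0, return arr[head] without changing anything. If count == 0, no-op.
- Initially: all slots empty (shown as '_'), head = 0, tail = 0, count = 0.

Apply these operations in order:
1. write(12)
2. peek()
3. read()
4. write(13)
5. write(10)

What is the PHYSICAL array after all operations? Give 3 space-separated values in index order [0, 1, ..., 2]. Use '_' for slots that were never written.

After op 1 (write(12)): arr=[12 _ _] head=0 tail=1 count=1
After op 2 (peek()): arr=[12 _ _] head=0 tail=1 count=1
After op 3 (read()): arr=[12 _ _] head=1 tail=1 count=0
After op 4 (write(13)): arr=[12 13 _] head=1 tail=2 count=1
After op 5 (write(10)): arr=[12 13 10] head=1 tail=0 count=2

Answer: 12 13 10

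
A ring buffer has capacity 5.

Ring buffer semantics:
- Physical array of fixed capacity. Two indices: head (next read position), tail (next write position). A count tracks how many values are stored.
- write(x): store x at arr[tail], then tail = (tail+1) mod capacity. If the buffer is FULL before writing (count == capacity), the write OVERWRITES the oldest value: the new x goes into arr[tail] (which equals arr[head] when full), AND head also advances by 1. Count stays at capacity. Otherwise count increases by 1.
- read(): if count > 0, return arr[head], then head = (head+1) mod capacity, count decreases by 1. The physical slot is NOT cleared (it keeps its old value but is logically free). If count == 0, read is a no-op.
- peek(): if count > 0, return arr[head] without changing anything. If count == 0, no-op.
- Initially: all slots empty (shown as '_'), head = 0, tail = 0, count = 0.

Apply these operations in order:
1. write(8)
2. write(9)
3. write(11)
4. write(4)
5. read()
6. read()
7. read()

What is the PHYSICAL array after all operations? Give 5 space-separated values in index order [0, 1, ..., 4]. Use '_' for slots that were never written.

After op 1 (write(8)): arr=[8 _ _ _ _] head=0 tail=1 count=1
After op 2 (write(9)): arr=[8 9 _ _ _] head=0 tail=2 count=2
After op 3 (write(11)): arr=[8 9 11 _ _] head=0 tail=3 count=3
After op 4 (write(4)): arr=[8 9 11 4 _] head=0 tail=4 count=4
After op 5 (read()): arr=[8 9 11 4 _] head=1 tail=4 count=3
After op 6 (read()): arr=[8 9 11 4 _] head=2 tail=4 count=2
After op 7 (read()): arr=[8 9 11 4 _] head=3 tail=4 count=1

Answer: 8 9 11 4 _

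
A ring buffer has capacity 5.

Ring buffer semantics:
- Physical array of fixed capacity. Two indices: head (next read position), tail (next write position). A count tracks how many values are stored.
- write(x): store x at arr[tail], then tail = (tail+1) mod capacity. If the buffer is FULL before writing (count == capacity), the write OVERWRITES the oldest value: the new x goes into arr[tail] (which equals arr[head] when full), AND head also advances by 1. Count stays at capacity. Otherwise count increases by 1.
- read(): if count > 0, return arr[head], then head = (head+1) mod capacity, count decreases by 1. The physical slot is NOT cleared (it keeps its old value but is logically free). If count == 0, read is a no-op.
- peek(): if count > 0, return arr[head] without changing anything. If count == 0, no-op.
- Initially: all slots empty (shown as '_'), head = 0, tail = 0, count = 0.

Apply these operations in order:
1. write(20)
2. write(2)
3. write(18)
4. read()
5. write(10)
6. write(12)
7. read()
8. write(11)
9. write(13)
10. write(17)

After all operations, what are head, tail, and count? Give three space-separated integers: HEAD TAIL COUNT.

Answer: 3 3 5

Derivation:
After op 1 (write(20)): arr=[20 _ _ _ _] head=0 tail=1 count=1
After op 2 (write(2)): arr=[20 2 _ _ _] head=0 tail=2 count=2
After op 3 (write(18)): arr=[20 2 18 _ _] head=0 tail=3 count=3
After op 4 (read()): arr=[20 2 18 _ _] head=1 tail=3 count=2
After op 5 (write(10)): arr=[20 2 18 10 _] head=1 tail=4 count=3
After op 6 (write(12)): arr=[20 2 18 10 12] head=1 tail=0 count=4
After op 7 (read()): arr=[20 2 18 10 12] head=2 tail=0 count=3
After op 8 (write(11)): arr=[11 2 18 10 12] head=2 tail=1 count=4
After op 9 (write(13)): arr=[11 13 18 10 12] head=2 tail=2 count=5
After op 10 (write(17)): arr=[11 13 17 10 12] head=3 tail=3 count=5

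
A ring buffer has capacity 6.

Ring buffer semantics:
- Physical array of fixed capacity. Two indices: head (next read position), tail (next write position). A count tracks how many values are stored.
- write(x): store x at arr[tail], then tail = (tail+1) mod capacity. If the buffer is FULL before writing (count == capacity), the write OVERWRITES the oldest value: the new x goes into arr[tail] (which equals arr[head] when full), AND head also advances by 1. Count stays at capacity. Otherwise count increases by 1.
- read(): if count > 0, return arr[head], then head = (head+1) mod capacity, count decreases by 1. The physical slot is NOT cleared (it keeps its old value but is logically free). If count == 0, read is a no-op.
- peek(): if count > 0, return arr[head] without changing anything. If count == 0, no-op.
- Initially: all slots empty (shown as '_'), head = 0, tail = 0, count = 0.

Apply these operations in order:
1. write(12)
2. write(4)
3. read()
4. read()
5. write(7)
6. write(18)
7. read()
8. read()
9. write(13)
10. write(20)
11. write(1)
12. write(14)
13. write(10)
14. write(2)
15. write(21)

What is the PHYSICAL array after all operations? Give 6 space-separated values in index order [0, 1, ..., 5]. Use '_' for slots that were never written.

After op 1 (write(12)): arr=[12 _ _ _ _ _] head=0 tail=1 count=1
After op 2 (write(4)): arr=[12 4 _ _ _ _] head=0 tail=2 count=2
After op 3 (read()): arr=[12 4 _ _ _ _] head=1 tail=2 count=1
After op 4 (read()): arr=[12 4 _ _ _ _] head=2 tail=2 count=0
After op 5 (write(7)): arr=[12 4 7 _ _ _] head=2 tail=3 count=1
After op 6 (write(18)): arr=[12 4 7 18 _ _] head=2 tail=4 count=2
After op 7 (read()): arr=[12 4 7 18 _ _] head=3 tail=4 count=1
After op 8 (read()): arr=[12 4 7 18 _ _] head=4 tail=4 count=0
After op 9 (write(13)): arr=[12 4 7 18 13 _] head=4 tail=5 count=1
After op 10 (write(20)): arr=[12 4 7 18 13 20] head=4 tail=0 count=2
After op 11 (write(1)): arr=[1 4 7 18 13 20] head=4 tail=1 count=3
After op 12 (write(14)): arr=[1 14 7 18 13 20] head=4 tail=2 count=4
After op 13 (write(10)): arr=[1 14 10 18 13 20] head=4 tail=3 count=5
After op 14 (write(2)): arr=[1 14 10 2 13 20] head=4 tail=4 count=6
After op 15 (write(21)): arr=[1 14 10 2 21 20] head=5 tail=5 count=6

Answer: 1 14 10 2 21 20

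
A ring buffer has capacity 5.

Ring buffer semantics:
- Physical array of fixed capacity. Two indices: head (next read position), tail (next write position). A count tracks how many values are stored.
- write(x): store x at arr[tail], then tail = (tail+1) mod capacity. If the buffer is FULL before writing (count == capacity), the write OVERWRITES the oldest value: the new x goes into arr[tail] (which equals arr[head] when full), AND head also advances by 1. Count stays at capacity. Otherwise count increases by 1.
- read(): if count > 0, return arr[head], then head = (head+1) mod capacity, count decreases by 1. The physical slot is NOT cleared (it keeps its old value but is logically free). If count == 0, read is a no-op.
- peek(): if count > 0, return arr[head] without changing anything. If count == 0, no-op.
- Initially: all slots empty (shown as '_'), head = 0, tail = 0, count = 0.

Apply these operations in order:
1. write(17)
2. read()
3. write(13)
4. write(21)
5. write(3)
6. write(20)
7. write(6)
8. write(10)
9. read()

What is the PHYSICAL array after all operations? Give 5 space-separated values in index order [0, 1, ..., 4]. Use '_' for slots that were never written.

After op 1 (write(17)): arr=[17 _ _ _ _] head=0 tail=1 count=1
After op 2 (read()): arr=[17 _ _ _ _] head=1 tail=1 count=0
After op 3 (write(13)): arr=[17 13 _ _ _] head=1 tail=2 count=1
After op 4 (write(21)): arr=[17 13 21 _ _] head=1 tail=3 count=2
After op 5 (write(3)): arr=[17 13 21 3 _] head=1 tail=4 count=3
After op 6 (write(20)): arr=[17 13 21 3 20] head=1 tail=0 count=4
After op 7 (write(6)): arr=[6 13 21 3 20] head=1 tail=1 count=5
After op 8 (write(10)): arr=[6 10 21 3 20] head=2 tail=2 count=5
After op 9 (read()): arr=[6 10 21 3 20] head=3 tail=2 count=4

Answer: 6 10 21 3 20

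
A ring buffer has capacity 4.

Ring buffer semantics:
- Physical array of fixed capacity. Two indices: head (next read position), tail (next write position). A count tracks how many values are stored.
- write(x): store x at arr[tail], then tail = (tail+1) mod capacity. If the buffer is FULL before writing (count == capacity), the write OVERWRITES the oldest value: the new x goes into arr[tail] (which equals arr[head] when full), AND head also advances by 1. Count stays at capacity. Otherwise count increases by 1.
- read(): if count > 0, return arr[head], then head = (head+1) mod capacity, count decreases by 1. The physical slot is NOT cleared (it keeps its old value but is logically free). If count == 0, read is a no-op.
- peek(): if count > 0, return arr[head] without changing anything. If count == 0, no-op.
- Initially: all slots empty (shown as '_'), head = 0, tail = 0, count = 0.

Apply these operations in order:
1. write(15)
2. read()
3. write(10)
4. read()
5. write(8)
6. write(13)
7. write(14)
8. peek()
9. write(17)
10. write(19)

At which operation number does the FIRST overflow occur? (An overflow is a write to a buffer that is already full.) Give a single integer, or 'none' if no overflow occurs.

After op 1 (write(15)): arr=[15 _ _ _] head=0 tail=1 count=1
After op 2 (read()): arr=[15 _ _ _] head=1 tail=1 count=0
After op 3 (write(10)): arr=[15 10 _ _] head=1 tail=2 count=1
After op 4 (read()): arr=[15 10 _ _] head=2 tail=2 count=0
After op 5 (write(8)): arr=[15 10 8 _] head=2 tail=3 count=1
After op 6 (write(13)): arr=[15 10 8 13] head=2 tail=0 count=2
After op 7 (write(14)): arr=[14 10 8 13] head=2 tail=1 count=3
After op 8 (peek()): arr=[14 10 8 13] head=2 tail=1 count=3
After op 9 (write(17)): arr=[14 17 8 13] head=2 tail=2 count=4
After op 10 (write(19)): arr=[14 17 19 13] head=3 tail=3 count=4

Answer: 10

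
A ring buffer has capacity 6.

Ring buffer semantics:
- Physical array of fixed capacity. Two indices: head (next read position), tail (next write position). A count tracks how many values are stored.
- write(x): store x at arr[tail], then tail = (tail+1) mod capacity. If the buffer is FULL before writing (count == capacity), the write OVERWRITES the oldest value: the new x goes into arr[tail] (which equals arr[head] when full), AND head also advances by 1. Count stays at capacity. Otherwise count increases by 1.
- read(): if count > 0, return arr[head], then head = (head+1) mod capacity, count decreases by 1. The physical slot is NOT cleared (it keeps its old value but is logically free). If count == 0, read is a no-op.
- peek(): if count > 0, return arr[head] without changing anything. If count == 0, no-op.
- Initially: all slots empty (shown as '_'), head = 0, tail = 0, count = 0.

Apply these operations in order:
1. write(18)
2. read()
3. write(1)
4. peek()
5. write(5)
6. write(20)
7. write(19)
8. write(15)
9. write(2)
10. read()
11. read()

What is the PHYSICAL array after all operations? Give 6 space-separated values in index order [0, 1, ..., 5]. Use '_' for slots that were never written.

After op 1 (write(18)): arr=[18 _ _ _ _ _] head=0 tail=1 count=1
After op 2 (read()): arr=[18 _ _ _ _ _] head=1 tail=1 count=0
After op 3 (write(1)): arr=[18 1 _ _ _ _] head=1 tail=2 count=1
After op 4 (peek()): arr=[18 1 _ _ _ _] head=1 tail=2 count=1
After op 5 (write(5)): arr=[18 1 5 _ _ _] head=1 tail=3 count=2
After op 6 (write(20)): arr=[18 1 5 20 _ _] head=1 tail=4 count=3
After op 7 (write(19)): arr=[18 1 5 20 19 _] head=1 tail=5 count=4
After op 8 (write(15)): arr=[18 1 5 20 19 15] head=1 tail=0 count=5
After op 9 (write(2)): arr=[2 1 5 20 19 15] head=1 tail=1 count=6
After op 10 (read()): arr=[2 1 5 20 19 15] head=2 tail=1 count=5
After op 11 (read()): arr=[2 1 5 20 19 15] head=3 tail=1 count=4

Answer: 2 1 5 20 19 15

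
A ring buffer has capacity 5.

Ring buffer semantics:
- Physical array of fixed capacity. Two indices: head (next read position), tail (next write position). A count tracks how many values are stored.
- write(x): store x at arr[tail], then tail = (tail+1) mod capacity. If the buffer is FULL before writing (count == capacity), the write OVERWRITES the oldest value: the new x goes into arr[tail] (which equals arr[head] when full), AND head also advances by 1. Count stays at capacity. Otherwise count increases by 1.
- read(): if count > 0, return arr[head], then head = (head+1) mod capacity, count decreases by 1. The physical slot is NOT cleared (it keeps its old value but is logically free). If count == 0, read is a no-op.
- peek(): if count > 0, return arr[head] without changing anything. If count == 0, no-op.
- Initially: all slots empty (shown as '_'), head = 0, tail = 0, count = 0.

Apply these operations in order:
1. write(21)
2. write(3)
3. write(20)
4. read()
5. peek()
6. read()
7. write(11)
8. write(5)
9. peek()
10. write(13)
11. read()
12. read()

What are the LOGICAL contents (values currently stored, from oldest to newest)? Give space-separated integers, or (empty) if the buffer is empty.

After op 1 (write(21)): arr=[21 _ _ _ _] head=0 tail=1 count=1
After op 2 (write(3)): arr=[21 3 _ _ _] head=0 tail=2 count=2
After op 3 (write(20)): arr=[21 3 20 _ _] head=0 tail=3 count=3
After op 4 (read()): arr=[21 3 20 _ _] head=1 tail=3 count=2
After op 5 (peek()): arr=[21 3 20 _ _] head=1 tail=3 count=2
After op 6 (read()): arr=[21 3 20 _ _] head=2 tail=3 count=1
After op 7 (write(11)): arr=[21 3 20 11 _] head=2 tail=4 count=2
After op 8 (write(5)): arr=[21 3 20 11 5] head=2 tail=0 count=3
After op 9 (peek()): arr=[21 3 20 11 5] head=2 tail=0 count=3
After op 10 (write(13)): arr=[13 3 20 11 5] head=2 tail=1 count=4
After op 11 (read()): arr=[13 3 20 11 5] head=3 tail=1 count=3
After op 12 (read()): arr=[13 3 20 11 5] head=4 tail=1 count=2

Answer: 5 13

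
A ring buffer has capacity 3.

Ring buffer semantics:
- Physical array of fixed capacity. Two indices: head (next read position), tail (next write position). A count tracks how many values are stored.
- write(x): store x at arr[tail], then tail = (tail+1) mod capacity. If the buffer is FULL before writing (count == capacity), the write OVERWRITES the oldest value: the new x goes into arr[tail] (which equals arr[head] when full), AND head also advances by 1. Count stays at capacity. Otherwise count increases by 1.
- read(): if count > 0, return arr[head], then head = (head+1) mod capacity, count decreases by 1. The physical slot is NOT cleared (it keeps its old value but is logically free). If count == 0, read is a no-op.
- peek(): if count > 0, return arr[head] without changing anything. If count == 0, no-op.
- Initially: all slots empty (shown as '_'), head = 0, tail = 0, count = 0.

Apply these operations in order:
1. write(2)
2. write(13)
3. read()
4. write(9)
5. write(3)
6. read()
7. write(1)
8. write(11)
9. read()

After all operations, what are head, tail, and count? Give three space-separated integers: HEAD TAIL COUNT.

After op 1 (write(2)): arr=[2 _ _] head=0 tail=1 count=1
After op 2 (write(13)): arr=[2 13 _] head=0 tail=2 count=2
After op 3 (read()): arr=[2 13 _] head=1 tail=2 count=1
After op 4 (write(9)): arr=[2 13 9] head=1 tail=0 count=2
After op 5 (write(3)): arr=[3 13 9] head=1 tail=1 count=3
After op 6 (read()): arr=[3 13 9] head=2 tail=1 count=2
After op 7 (write(1)): arr=[3 1 9] head=2 tail=2 count=3
After op 8 (write(11)): arr=[3 1 11] head=0 tail=0 count=3
After op 9 (read()): arr=[3 1 11] head=1 tail=0 count=2

Answer: 1 0 2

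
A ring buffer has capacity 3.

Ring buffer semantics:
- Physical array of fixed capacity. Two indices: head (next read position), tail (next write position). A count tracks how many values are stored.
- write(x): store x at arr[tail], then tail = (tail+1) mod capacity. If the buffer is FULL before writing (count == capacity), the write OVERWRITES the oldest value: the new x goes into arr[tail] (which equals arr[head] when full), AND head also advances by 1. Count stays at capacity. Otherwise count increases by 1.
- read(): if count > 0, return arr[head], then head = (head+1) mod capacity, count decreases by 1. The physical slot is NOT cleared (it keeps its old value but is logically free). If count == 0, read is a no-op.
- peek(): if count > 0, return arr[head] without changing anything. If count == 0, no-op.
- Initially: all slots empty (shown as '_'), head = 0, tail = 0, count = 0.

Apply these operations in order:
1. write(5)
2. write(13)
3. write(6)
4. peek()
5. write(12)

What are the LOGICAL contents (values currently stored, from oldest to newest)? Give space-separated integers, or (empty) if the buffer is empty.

After op 1 (write(5)): arr=[5 _ _] head=0 tail=1 count=1
After op 2 (write(13)): arr=[5 13 _] head=0 tail=2 count=2
After op 3 (write(6)): arr=[5 13 6] head=0 tail=0 count=3
After op 4 (peek()): arr=[5 13 6] head=0 tail=0 count=3
After op 5 (write(12)): arr=[12 13 6] head=1 tail=1 count=3

Answer: 13 6 12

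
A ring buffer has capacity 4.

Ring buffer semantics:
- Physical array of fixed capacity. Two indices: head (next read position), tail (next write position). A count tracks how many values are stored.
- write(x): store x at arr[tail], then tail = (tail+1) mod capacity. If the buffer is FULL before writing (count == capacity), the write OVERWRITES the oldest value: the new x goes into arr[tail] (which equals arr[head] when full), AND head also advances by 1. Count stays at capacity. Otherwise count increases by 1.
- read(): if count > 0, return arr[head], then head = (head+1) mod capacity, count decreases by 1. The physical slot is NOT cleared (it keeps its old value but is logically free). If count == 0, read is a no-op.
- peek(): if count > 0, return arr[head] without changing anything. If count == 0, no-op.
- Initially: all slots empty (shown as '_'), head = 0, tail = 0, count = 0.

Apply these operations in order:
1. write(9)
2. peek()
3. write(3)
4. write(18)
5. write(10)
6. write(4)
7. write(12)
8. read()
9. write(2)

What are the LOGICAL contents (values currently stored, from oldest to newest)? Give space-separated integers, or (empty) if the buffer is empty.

Answer: 10 4 12 2

Derivation:
After op 1 (write(9)): arr=[9 _ _ _] head=0 tail=1 count=1
After op 2 (peek()): arr=[9 _ _ _] head=0 tail=1 count=1
After op 3 (write(3)): arr=[9 3 _ _] head=0 tail=2 count=2
After op 4 (write(18)): arr=[9 3 18 _] head=0 tail=3 count=3
After op 5 (write(10)): arr=[9 3 18 10] head=0 tail=0 count=4
After op 6 (write(4)): arr=[4 3 18 10] head=1 tail=1 count=4
After op 7 (write(12)): arr=[4 12 18 10] head=2 tail=2 count=4
After op 8 (read()): arr=[4 12 18 10] head=3 tail=2 count=3
After op 9 (write(2)): arr=[4 12 2 10] head=3 tail=3 count=4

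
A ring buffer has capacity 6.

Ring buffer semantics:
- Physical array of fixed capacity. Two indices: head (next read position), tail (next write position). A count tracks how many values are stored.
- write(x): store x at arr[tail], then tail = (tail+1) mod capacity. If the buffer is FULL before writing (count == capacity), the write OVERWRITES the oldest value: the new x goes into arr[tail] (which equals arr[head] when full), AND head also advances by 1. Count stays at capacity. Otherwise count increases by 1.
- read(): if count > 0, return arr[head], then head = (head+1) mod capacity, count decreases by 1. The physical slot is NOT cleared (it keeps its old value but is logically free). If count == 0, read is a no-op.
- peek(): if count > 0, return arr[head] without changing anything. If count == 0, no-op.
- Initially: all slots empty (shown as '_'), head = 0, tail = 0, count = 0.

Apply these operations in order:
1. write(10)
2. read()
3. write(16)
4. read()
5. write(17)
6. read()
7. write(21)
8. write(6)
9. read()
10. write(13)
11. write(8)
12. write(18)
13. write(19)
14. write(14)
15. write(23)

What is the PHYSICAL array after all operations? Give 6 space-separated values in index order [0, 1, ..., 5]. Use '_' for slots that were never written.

Answer: 8 18 19 14 23 13

Derivation:
After op 1 (write(10)): arr=[10 _ _ _ _ _] head=0 tail=1 count=1
After op 2 (read()): arr=[10 _ _ _ _ _] head=1 tail=1 count=0
After op 3 (write(16)): arr=[10 16 _ _ _ _] head=1 tail=2 count=1
After op 4 (read()): arr=[10 16 _ _ _ _] head=2 tail=2 count=0
After op 5 (write(17)): arr=[10 16 17 _ _ _] head=2 tail=3 count=1
After op 6 (read()): arr=[10 16 17 _ _ _] head=3 tail=3 count=0
After op 7 (write(21)): arr=[10 16 17 21 _ _] head=3 tail=4 count=1
After op 8 (write(6)): arr=[10 16 17 21 6 _] head=3 tail=5 count=2
After op 9 (read()): arr=[10 16 17 21 6 _] head=4 tail=5 count=1
After op 10 (write(13)): arr=[10 16 17 21 6 13] head=4 tail=0 count=2
After op 11 (write(8)): arr=[8 16 17 21 6 13] head=4 tail=1 count=3
After op 12 (write(18)): arr=[8 18 17 21 6 13] head=4 tail=2 count=4
After op 13 (write(19)): arr=[8 18 19 21 6 13] head=4 tail=3 count=5
After op 14 (write(14)): arr=[8 18 19 14 6 13] head=4 tail=4 count=6
After op 15 (write(23)): arr=[8 18 19 14 23 13] head=5 tail=5 count=6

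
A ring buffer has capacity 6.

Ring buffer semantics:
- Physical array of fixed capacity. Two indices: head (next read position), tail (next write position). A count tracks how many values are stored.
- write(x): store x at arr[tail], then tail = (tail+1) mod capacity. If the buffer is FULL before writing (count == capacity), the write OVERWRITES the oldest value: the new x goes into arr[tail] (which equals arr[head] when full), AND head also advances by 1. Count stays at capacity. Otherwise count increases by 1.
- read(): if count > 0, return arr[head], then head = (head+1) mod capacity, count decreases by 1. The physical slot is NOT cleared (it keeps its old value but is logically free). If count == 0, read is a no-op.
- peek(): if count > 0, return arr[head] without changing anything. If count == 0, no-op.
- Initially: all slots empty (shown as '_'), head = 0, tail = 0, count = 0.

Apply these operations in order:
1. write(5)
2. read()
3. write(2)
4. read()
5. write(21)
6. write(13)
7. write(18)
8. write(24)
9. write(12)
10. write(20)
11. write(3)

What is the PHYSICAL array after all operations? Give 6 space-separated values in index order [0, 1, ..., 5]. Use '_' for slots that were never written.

Answer: 12 20 3 13 18 24

Derivation:
After op 1 (write(5)): arr=[5 _ _ _ _ _] head=0 tail=1 count=1
After op 2 (read()): arr=[5 _ _ _ _ _] head=1 tail=1 count=0
After op 3 (write(2)): arr=[5 2 _ _ _ _] head=1 tail=2 count=1
After op 4 (read()): arr=[5 2 _ _ _ _] head=2 tail=2 count=0
After op 5 (write(21)): arr=[5 2 21 _ _ _] head=2 tail=3 count=1
After op 6 (write(13)): arr=[5 2 21 13 _ _] head=2 tail=4 count=2
After op 7 (write(18)): arr=[5 2 21 13 18 _] head=2 tail=5 count=3
After op 8 (write(24)): arr=[5 2 21 13 18 24] head=2 tail=0 count=4
After op 9 (write(12)): arr=[12 2 21 13 18 24] head=2 tail=1 count=5
After op 10 (write(20)): arr=[12 20 21 13 18 24] head=2 tail=2 count=6
After op 11 (write(3)): arr=[12 20 3 13 18 24] head=3 tail=3 count=6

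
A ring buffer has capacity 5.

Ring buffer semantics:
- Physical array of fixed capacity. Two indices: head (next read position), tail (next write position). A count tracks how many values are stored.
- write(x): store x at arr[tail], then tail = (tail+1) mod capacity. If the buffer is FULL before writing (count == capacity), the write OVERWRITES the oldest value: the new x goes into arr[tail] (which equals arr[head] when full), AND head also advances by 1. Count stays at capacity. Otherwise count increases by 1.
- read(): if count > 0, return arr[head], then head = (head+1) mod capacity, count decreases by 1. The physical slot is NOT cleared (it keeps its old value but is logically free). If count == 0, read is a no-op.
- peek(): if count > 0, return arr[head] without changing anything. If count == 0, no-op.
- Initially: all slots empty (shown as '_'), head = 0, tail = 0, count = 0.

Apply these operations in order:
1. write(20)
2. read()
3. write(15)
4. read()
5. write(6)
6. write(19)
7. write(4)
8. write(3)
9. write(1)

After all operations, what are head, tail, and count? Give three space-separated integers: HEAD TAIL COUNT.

After op 1 (write(20)): arr=[20 _ _ _ _] head=0 tail=1 count=1
After op 2 (read()): arr=[20 _ _ _ _] head=1 tail=1 count=0
After op 3 (write(15)): arr=[20 15 _ _ _] head=1 tail=2 count=1
After op 4 (read()): arr=[20 15 _ _ _] head=2 tail=2 count=0
After op 5 (write(6)): arr=[20 15 6 _ _] head=2 tail=3 count=1
After op 6 (write(19)): arr=[20 15 6 19 _] head=2 tail=4 count=2
After op 7 (write(4)): arr=[20 15 6 19 4] head=2 tail=0 count=3
After op 8 (write(3)): arr=[3 15 6 19 4] head=2 tail=1 count=4
After op 9 (write(1)): arr=[3 1 6 19 4] head=2 tail=2 count=5

Answer: 2 2 5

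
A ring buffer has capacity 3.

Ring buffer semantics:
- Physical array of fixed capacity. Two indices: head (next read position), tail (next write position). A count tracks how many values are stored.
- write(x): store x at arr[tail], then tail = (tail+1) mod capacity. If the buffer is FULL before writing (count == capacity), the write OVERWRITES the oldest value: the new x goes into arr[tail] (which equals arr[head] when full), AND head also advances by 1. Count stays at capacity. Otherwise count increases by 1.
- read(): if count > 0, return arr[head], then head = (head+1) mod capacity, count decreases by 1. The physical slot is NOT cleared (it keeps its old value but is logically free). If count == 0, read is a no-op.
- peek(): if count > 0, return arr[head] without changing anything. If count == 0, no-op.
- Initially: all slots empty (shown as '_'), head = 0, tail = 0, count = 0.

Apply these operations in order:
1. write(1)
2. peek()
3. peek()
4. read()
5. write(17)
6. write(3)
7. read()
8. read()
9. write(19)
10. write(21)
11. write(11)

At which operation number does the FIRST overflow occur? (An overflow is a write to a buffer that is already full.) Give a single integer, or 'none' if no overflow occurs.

Answer: none

Derivation:
After op 1 (write(1)): arr=[1 _ _] head=0 tail=1 count=1
After op 2 (peek()): arr=[1 _ _] head=0 tail=1 count=1
After op 3 (peek()): arr=[1 _ _] head=0 tail=1 count=1
After op 4 (read()): arr=[1 _ _] head=1 tail=1 count=0
After op 5 (write(17)): arr=[1 17 _] head=1 tail=2 count=1
After op 6 (write(3)): arr=[1 17 3] head=1 tail=0 count=2
After op 7 (read()): arr=[1 17 3] head=2 tail=0 count=1
After op 8 (read()): arr=[1 17 3] head=0 tail=0 count=0
After op 9 (write(19)): arr=[19 17 3] head=0 tail=1 count=1
After op 10 (write(21)): arr=[19 21 3] head=0 tail=2 count=2
After op 11 (write(11)): arr=[19 21 11] head=0 tail=0 count=3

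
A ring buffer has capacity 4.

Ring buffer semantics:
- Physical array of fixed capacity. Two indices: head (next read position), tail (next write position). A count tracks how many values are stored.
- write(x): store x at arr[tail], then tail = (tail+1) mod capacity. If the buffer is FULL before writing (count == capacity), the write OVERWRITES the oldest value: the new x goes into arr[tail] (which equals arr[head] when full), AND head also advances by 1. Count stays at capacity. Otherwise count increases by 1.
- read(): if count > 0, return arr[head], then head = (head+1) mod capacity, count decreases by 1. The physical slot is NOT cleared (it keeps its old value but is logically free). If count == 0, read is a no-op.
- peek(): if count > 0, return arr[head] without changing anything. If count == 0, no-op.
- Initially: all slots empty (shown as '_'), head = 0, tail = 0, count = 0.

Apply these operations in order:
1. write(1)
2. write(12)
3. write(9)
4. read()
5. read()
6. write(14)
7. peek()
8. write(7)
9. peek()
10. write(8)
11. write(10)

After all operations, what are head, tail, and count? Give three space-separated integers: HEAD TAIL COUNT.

Answer: 3 3 4

Derivation:
After op 1 (write(1)): arr=[1 _ _ _] head=0 tail=1 count=1
After op 2 (write(12)): arr=[1 12 _ _] head=0 tail=2 count=2
After op 3 (write(9)): arr=[1 12 9 _] head=0 tail=3 count=3
After op 4 (read()): arr=[1 12 9 _] head=1 tail=3 count=2
After op 5 (read()): arr=[1 12 9 _] head=2 tail=3 count=1
After op 6 (write(14)): arr=[1 12 9 14] head=2 tail=0 count=2
After op 7 (peek()): arr=[1 12 9 14] head=2 tail=0 count=2
After op 8 (write(7)): arr=[7 12 9 14] head=2 tail=1 count=3
After op 9 (peek()): arr=[7 12 9 14] head=2 tail=1 count=3
After op 10 (write(8)): arr=[7 8 9 14] head=2 tail=2 count=4
After op 11 (write(10)): arr=[7 8 10 14] head=3 tail=3 count=4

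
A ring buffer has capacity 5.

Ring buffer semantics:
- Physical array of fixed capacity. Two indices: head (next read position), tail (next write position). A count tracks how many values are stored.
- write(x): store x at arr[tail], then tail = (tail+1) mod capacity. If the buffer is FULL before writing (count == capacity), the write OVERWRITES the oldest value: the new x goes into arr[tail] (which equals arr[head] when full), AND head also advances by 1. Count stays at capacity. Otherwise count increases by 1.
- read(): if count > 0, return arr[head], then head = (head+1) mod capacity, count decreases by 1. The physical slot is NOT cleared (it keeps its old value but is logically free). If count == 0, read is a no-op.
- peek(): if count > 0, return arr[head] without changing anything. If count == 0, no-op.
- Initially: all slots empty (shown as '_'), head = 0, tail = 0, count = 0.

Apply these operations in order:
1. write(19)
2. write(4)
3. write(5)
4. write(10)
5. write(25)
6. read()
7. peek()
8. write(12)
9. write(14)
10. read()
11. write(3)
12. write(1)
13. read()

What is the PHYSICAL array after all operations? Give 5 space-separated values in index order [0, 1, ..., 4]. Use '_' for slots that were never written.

Answer: 12 14 3 1 25

Derivation:
After op 1 (write(19)): arr=[19 _ _ _ _] head=0 tail=1 count=1
After op 2 (write(4)): arr=[19 4 _ _ _] head=0 tail=2 count=2
After op 3 (write(5)): arr=[19 4 5 _ _] head=0 tail=3 count=3
After op 4 (write(10)): arr=[19 4 5 10 _] head=0 tail=4 count=4
After op 5 (write(25)): arr=[19 4 5 10 25] head=0 tail=0 count=5
After op 6 (read()): arr=[19 4 5 10 25] head=1 tail=0 count=4
After op 7 (peek()): arr=[19 4 5 10 25] head=1 tail=0 count=4
After op 8 (write(12)): arr=[12 4 5 10 25] head=1 tail=1 count=5
After op 9 (write(14)): arr=[12 14 5 10 25] head=2 tail=2 count=5
After op 10 (read()): arr=[12 14 5 10 25] head=3 tail=2 count=4
After op 11 (write(3)): arr=[12 14 3 10 25] head=3 tail=3 count=5
After op 12 (write(1)): arr=[12 14 3 1 25] head=4 tail=4 count=5
After op 13 (read()): arr=[12 14 3 1 25] head=0 tail=4 count=4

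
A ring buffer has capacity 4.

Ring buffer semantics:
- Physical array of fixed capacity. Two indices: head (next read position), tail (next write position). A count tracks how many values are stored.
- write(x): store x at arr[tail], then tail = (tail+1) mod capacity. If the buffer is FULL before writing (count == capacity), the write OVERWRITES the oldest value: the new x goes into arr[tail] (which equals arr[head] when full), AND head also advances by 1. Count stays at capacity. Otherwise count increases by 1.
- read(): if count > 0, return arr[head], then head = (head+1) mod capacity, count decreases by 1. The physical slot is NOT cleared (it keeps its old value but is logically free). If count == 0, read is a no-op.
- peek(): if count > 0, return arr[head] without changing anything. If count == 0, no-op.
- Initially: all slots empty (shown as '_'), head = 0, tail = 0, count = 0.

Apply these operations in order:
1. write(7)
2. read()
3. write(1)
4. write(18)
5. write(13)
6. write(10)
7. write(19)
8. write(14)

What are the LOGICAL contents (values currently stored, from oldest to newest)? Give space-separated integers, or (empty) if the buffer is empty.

After op 1 (write(7)): arr=[7 _ _ _] head=0 tail=1 count=1
After op 2 (read()): arr=[7 _ _ _] head=1 tail=1 count=0
After op 3 (write(1)): arr=[7 1 _ _] head=1 tail=2 count=1
After op 4 (write(18)): arr=[7 1 18 _] head=1 tail=3 count=2
After op 5 (write(13)): arr=[7 1 18 13] head=1 tail=0 count=3
After op 6 (write(10)): arr=[10 1 18 13] head=1 tail=1 count=4
After op 7 (write(19)): arr=[10 19 18 13] head=2 tail=2 count=4
After op 8 (write(14)): arr=[10 19 14 13] head=3 tail=3 count=4

Answer: 13 10 19 14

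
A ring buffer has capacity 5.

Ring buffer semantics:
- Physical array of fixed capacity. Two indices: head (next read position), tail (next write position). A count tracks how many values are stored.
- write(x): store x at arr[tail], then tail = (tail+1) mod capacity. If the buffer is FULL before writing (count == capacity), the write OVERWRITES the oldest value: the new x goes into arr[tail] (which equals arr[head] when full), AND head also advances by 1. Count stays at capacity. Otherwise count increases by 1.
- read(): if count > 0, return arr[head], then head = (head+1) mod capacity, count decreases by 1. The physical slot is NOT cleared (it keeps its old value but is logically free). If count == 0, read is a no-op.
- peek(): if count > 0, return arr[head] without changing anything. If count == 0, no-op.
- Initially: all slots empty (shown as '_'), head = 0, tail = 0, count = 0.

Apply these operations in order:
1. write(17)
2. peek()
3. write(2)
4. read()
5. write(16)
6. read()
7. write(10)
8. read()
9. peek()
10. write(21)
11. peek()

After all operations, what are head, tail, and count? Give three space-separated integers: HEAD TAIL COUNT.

Answer: 3 0 2

Derivation:
After op 1 (write(17)): arr=[17 _ _ _ _] head=0 tail=1 count=1
After op 2 (peek()): arr=[17 _ _ _ _] head=0 tail=1 count=1
After op 3 (write(2)): arr=[17 2 _ _ _] head=0 tail=2 count=2
After op 4 (read()): arr=[17 2 _ _ _] head=1 tail=2 count=1
After op 5 (write(16)): arr=[17 2 16 _ _] head=1 tail=3 count=2
After op 6 (read()): arr=[17 2 16 _ _] head=2 tail=3 count=1
After op 7 (write(10)): arr=[17 2 16 10 _] head=2 tail=4 count=2
After op 8 (read()): arr=[17 2 16 10 _] head=3 tail=4 count=1
After op 9 (peek()): arr=[17 2 16 10 _] head=3 tail=4 count=1
After op 10 (write(21)): arr=[17 2 16 10 21] head=3 tail=0 count=2
After op 11 (peek()): arr=[17 2 16 10 21] head=3 tail=0 count=2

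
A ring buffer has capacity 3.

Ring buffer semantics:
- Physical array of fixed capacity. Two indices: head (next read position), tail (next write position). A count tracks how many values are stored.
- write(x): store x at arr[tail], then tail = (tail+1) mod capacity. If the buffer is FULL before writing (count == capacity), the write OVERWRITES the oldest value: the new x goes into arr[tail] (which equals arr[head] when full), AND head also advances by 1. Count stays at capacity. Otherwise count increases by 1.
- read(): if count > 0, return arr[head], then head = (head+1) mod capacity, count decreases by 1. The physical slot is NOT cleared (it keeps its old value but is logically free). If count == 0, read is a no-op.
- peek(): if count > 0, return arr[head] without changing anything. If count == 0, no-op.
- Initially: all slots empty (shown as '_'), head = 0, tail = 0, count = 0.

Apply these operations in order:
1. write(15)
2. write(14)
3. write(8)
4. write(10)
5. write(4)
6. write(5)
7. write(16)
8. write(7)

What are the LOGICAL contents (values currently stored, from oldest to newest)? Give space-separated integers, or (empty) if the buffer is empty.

After op 1 (write(15)): arr=[15 _ _] head=0 tail=1 count=1
After op 2 (write(14)): arr=[15 14 _] head=0 tail=2 count=2
After op 3 (write(8)): arr=[15 14 8] head=0 tail=0 count=3
After op 4 (write(10)): arr=[10 14 8] head=1 tail=1 count=3
After op 5 (write(4)): arr=[10 4 8] head=2 tail=2 count=3
After op 6 (write(5)): arr=[10 4 5] head=0 tail=0 count=3
After op 7 (write(16)): arr=[16 4 5] head=1 tail=1 count=3
After op 8 (write(7)): arr=[16 7 5] head=2 tail=2 count=3

Answer: 5 16 7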